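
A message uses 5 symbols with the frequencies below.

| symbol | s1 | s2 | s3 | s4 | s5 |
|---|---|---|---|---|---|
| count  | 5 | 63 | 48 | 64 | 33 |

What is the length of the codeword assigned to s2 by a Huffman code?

2

Repeatedly merge the two smallest:
s1(5) + s5(33) → 38
38 + s3(48) → 86
s2(63) + s4(64) → 127
86 + 127 → 213
s2's leaf is at depth 2, giving a 2-bit codeword.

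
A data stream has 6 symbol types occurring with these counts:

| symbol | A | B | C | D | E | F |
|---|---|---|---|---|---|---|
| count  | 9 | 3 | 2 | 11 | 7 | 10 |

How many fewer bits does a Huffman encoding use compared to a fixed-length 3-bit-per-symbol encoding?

25

Fixed-length: 3 bits × 42 symbols = 126 bits.
Huffman merges:
merge C(2) and B(3): 5
merge 5 and E(7): 12
merge A(9) and F(10): 19
merge D(11) and 12: 23
merge 19 and 23: 42
Huffman total = 5 + 12 + 19 + 23 + 42 = 101 bits.
Saving = 126 − 101 = 25 bits.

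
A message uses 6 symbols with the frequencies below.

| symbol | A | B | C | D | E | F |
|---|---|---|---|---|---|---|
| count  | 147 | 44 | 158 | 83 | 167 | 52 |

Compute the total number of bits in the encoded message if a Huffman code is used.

Merge the two smallest weights repeatedly:
merge B(44) and F(52): 96
merge D(83) and 96: 179
merge A(147) and C(158): 305
merge E(167) and 179: 346
merge 305 and 346: 651
Total encoded bits = sum of merged weights = 96 + 179 + 305 + 346 + 651 = 1577.

1577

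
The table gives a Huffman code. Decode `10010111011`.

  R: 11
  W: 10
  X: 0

Read left to right; each codeword is recognised as soon as it completes (prefix code):
  10→W | 0→X | 10→W | 11→R | 10→W | 11→R
Decoded message: WXWRWR

WXWRWR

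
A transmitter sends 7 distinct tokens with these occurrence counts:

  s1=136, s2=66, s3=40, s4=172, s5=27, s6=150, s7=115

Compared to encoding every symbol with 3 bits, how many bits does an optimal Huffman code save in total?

258

Fixed-length: 3 bits × 706 symbols = 2118 bits.
Huffman merges:
s5(27) + s3(40) → 67
s2(66) + 67 → 133
s7(115) + 133 → 248
s1(136) + s6(150) → 286
s4(172) + 248 → 420
286 + 420 → 706
Huffman total = 67 + 133 + 248 + 286 + 420 + 706 = 1860 bits.
Saving = 2118 − 1860 = 258 bits.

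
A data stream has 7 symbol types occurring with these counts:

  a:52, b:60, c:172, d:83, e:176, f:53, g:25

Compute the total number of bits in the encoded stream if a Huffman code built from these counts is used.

1592

Greedily combine the two least-frequent nodes:
combine g(25), a(52) → 77
combine f(53), b(60) → 113
combine 77, d(83) → 160
combine 113, 160 → 273
combine c(172), e(176) → 348
combine 273, 348 → 621
The encoded length is the sum of every internal node's weight: 77 + 113 + 160 + 273 + 348 + 621 = 1592 bits.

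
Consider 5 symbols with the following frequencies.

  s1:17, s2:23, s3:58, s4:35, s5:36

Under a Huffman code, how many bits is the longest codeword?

3

Merge the two lowest-weight nodes at each step:
merge s1(17) and s2(23): 40
merge s4(35) and s5(36): 71
merge 40 and s3(58): 98
merge 71 and 98: 169
The first pair merged (s1, s2) ends up deepest, at depth 3.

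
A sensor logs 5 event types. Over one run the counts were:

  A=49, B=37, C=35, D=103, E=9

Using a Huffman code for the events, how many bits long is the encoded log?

488

Build the Huffman tree bottom-up:
E(9) + C(35) → 44
B(37) + 44 → 81
A(49) + 81 → 130
D(103) + 130 → 233
Total encoded bits = sum of merged weights = 44 + 81 + 130 + 233 = 488.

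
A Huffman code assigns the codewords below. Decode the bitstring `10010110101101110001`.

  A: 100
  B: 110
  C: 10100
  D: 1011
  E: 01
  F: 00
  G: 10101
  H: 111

Read left to right; each codeword is recognised as soon as it completes (prefix code):
  100→A | 1011→D | 01→E | 01→E | 1011→D | 100→A | 01→E
Decoded message: ADEEDAE

ADEEDAE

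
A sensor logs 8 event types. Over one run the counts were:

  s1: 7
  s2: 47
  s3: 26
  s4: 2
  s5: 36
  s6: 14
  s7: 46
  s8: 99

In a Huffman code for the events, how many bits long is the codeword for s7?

3

Huffman merges, smallest pair first:
combine s4(2), s1(7) → 9
combine 9, s6(14) → 23
combine 23, s3(26) → 49
combine s5(36), s7(46) → 82
combine s2(47), 49 → 96
combine 82, 96 → 178
combine s8(99), 178 → 277
s7's leaf is at depth 3, giving a 3-bit codeword.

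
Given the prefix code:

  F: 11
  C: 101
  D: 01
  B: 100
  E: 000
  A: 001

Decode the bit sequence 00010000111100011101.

Read left to right; each codeword is recognised as soon as it completes (prefix code):
  000→E | 100→B | 001→A | 11→F | 100→B | 01→D | 11→F | 01→D
Decoded message: EBAFBDFD

EBAFBDFD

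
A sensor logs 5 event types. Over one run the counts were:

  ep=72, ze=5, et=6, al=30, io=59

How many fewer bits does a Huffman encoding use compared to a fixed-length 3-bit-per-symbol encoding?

Fixed-length: 3 bits × 172 symbols = 516 bits.
Huffman merges:
merge ze(5) and et(6): 11
merge 11 and al(30): 41
merge 41 and io(59): 100
merge ep(72) and 100: 172
Huffman total = 11 + 41 + 100 + 172 = 324 bits.
Saving = 516 − 324 = 192 bits.

192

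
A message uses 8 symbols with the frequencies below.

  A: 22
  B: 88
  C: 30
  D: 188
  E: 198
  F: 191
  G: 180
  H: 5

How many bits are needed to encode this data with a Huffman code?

2358

Build the Huffman tree bottom-up:
merge H(5) and A(22): 27
merge 27 and C(30): 57
merge 57 and B(88): 145
merge 145 and G(180): 325
merge D(188) and F(191): 379
merge E(198) and 325: 523
merge 379 and 523: 902
Total encoded bits = sum of merged weights = 27 + 57 + 145 + 325 + 379 + 523 + 902 = 2358.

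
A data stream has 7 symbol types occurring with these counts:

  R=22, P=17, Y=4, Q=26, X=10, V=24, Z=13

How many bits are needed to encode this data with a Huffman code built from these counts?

Merge the two smallest weights repeatedly:
combine Y(4), X(10) → 14
combine Z(13), 14 → 27
combine P(17), R(22) → 39
combine V(24), Q(26) → 50
combine 27, 39 → 66
combine 50, 66 → 116
The encoded length is the sum of every internal node's weight: 14 + 27 + 39 + 50 + 66 + 116 = 312 bits.

312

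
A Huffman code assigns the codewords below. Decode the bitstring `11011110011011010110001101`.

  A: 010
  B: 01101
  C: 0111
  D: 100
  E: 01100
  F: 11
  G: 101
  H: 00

Read left to right; each codeword is recognised as soon as it completes (prefix code):
  11→F | 0111→C | 100→D | 11→F | 01101→B | 01100→E | 01101→B
Decoded message: FCDFBEB

FCDFBEB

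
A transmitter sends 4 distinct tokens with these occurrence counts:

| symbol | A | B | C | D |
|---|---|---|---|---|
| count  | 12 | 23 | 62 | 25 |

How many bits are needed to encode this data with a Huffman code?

Merge the two smallest weights repeatedly:
A(12) + B(23) → 35
D(25) + 35 → 60
60 + C(62) → 122
The encoded length is the sum of every internal node's weight: 35 + 60 + 122 = 217 bits.

217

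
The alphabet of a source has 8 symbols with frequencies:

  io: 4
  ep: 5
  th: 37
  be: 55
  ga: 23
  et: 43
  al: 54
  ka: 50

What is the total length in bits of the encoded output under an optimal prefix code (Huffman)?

745

Greedily combine the two least-frequent nodes:
io(4) + ep(5) → 9
9 + ga(23) → 32
32 + th(37) → 69
et(43) + ka(50) → 93
al(54) + be(55) → 109
69 + 93 → 162
109 + 162 → 271
Each symbol's bit-cost is frequency × depth; summing gives 745 bits (equivalently 9 + 32 + 69 + 93 + 109 + 162 + 271).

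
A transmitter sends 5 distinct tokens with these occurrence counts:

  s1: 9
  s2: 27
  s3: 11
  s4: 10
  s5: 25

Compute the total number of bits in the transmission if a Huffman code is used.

183

Merge the two smallest weights repeatedly:
combine s1(9), s4(10) → 19
combine s3(11), 19 → 30
combine s5(25), s2(27) → 52
combine 30, 52 → 82
Total encoded bits = sum of merged weights = 19 + 30 + 52 + 82 = 183.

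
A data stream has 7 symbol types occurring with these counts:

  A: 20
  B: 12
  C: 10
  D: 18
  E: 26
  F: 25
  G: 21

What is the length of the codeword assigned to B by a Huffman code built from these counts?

Repeatedly merge the two smallest:
combine C(10), B(12) → 22
combine D(18), A(20) → 38
combine G(21), 22 → 43
combine F(25), E(26) → 51
combine 38, 43 → 81
combine 51, 81 → 132
B's leaf is at depth 4, giving a 4-bit codeword.

4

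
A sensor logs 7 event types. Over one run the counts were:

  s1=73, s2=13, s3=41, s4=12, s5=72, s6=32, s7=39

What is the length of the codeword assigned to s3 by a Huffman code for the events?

Repeatedly merge the two smallest:
merge s4(12) and s2(13): 25
merge 25 and s6(32): 57
merge s7(39) and s3(41): 80
merge 57 and s5(72): 129
merge s1(73) and 80: 153
merge 129 and 153: 282
The subtree containing s3 is merged 3 times, so code length = 3.

3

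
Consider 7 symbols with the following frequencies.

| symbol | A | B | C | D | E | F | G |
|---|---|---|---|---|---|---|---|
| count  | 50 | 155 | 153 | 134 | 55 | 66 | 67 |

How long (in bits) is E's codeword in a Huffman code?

4

Repeatedly merge the two smallest:
A(50) + E(55) → 105
F(66) + G(67) → 133
105 + 133 → 238
D(134) + C(153) → 287
B(155) + 238 → 393
287 + 393 → 680
The subtree containing E is merged 4 times, so code length = 4.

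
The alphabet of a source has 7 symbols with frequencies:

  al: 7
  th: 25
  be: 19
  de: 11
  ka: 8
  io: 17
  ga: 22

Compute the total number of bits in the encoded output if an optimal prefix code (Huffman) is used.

Greedily combine the two least-frequent nodes:
al(7) + ka(8) → 15
de(11) + 15 → 26
io(17) + be(19) → 36
ga(22) + th(25) → 47
26 + 36 → 62
47 + 62 → 109
Total encoded bits = sum of merged weights = 15 + 26 + 36 + 47 + 62 + 109 = 295.

295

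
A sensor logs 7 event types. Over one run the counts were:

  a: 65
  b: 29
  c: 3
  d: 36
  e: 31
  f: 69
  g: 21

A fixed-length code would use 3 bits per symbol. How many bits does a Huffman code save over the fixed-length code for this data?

110

Fixed-length: 3 bits × 254 symbols = 762 bits.
Huffman merges:
merge c(3) and g(21): 24
merge 24 and b(29): 53
merge e(31) and d(36): 67
merge 53 and a(65): 118
merge 67 and f(69): 136
merge 118 and 136: 254
Huffman total = 24 + 53 + 67 + 118 + 136 + 254 = 652 bits.
Saving = 762 − 652 = 110 bits.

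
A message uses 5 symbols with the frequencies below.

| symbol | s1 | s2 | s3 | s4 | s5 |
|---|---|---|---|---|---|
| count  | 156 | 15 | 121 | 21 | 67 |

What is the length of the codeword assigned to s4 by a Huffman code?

Huffman merges, smallest pair first:
s2(15) + s4(21) → 36
36 + s5(67) → 103
103 + s3(121) → 224
s1(156) + 224 → 380
s4 sits 4 levels below the root, so its codeword is 4 bits.

4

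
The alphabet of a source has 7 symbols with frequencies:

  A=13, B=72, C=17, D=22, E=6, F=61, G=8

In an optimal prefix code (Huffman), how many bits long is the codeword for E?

5

Huffman merges, smallest pair first:
E(6) + G(8) → 14
A(13) + 14 → 27
C(17) + D(22) → 39
27 + 39 → 66
F(61) + 66 → 127
B(72) + 127 → 199
E's leaf is at depth 5, giving a 5-bit codeword.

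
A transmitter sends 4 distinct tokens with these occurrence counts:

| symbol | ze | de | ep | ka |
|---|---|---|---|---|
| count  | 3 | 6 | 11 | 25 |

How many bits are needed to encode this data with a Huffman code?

Merge the two smallest weights repeatedly:
combine ze(3), de(6) → 9
combine 9, ep(11) → 20
combine 20, ka(25) → 45
Each symbol's bit-cost is frequency × depth; summing gives 74 bits (equivalently 9 + 20 + 45).

74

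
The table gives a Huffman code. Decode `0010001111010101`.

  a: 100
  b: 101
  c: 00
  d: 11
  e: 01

caedbee

Read left to right; each codeword is recognised as soon as it completes (prefix code):
  00→c | 100→a | 01→e | 11→d | 101→b | 01→e | 01→e
Decoded message: caedbee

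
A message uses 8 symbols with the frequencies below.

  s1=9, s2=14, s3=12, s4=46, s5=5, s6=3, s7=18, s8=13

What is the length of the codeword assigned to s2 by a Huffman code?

Huffman merges, smallest pair first:
s6(3) + s5(5) → 8
8 + s1(9) → 17
s3(12) + s8(13) → 25
s2(14) + 17 → 31
s7(18) + 25 → 43
31 + 43 → 74
s4(46) + 74 → 120
s2 sits 3 levels below the root, so its codeword is 3 bits.

3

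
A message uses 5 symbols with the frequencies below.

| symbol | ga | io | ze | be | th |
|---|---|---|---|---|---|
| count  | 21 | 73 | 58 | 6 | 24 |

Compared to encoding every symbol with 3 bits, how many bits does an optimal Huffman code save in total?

Fixed-length: 3 bits × 182 symbols = 546 bits.
Huffman merges:
be(6) + ga(21) → 27
th(24) + 27 → 51
51 + ze(58) → 109
io(73) + 109 → 182
Huffman total = 27 + 51 + 109 + 182 = 369 bits.
Saving = 546 − 369 = 177 bits.

177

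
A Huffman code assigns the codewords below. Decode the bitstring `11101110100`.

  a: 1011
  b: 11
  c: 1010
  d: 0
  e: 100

Read left to right; each codeword is recognised as soon as it completes (prefix code):
  11→b | 1011→a | 1010→c | 0→d
Decoded message: bacd

bacd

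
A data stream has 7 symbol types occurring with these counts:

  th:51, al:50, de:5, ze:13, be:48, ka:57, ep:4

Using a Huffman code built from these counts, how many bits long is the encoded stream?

Build the Huffman tree bottom-up:
merge ep(4) and de(5): 9
merge 9 and ze(13): 22
merge 22 and be(48): 70
merge al(50) and th(51): 101
merge ka(57) and 70: 127
merge 101 and 127: 228
The encoded length is the sum of every internal node's weight: 9 + 22 + 70 + 101 + 127 + 228 = 557 bits.

557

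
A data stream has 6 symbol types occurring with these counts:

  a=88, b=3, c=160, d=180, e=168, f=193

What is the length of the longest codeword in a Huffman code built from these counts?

4

Merge the two lowest-weight nodes at each step:
b(3) + a(88) → 91
91 + c(160) → 251
e(168) + d(180) → 348
f(193) + 251 → 444
348 + 444 → 792
The rarest symbols sit at the bottom; the longest codeword is 4 bits.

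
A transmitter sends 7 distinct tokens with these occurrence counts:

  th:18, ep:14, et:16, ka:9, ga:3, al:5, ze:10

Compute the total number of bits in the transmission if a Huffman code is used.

199

Merge the two smallest weights repeatedly:
ga(3) + al(5) → 8
8 + ka(9) → 17
ze(10) + ep(14) → 24
et(16) + 17 → 33
th(18) + 24 → 42
33 + 42 → 75
Total encoded bits = sum of merged weights = 8 + 17 + 24 + 33 + 42 + 75 = 199.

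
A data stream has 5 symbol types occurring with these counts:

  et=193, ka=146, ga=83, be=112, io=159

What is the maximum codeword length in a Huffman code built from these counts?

3

Merge the two lowest-weight nodes at each step:
merge ga(83) and be(112): 195
merge ka(146) and io(159): 305
merge et(193) and 195: 388
merge 305 and 388: 693
The first pair merged (ga, be) ends up deepest, at depth 3.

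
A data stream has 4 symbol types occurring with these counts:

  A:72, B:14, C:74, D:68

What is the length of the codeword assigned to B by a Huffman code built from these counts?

2

Huffman merges, smallest pair first:
merge B(14) and D(68): 82
merge A(72) and C(74): 146
merge 82 and 146: 228
B sits 2 levels below the root, so its codeword is 2 bits.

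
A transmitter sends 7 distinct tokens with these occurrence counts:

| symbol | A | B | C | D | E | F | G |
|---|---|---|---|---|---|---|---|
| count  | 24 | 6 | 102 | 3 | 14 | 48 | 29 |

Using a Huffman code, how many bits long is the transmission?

Greedily combine the two least-frequent nodes:
merge D(3) and B(6): 9
merge 9 and E(14): 23
merge 23 and A(24): 47
merge G(29) and 47: 76
merge F(48) and 76: 124
merge C(102) and 124: 226
The encoded length is the sum of every internal node's weight: 9 + 23 + 47 + 76 + 124 + 226 = 505 bits.

505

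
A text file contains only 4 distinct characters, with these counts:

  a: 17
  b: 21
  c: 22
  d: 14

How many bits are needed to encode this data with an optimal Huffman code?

148

Build the Huffman tree bottom-up:
merge d(14) and a(17): 31
merge b(21) and c(22): 43
merge 31 and 43: 74
The encoded length is the sum of every internal node's weight: 31 + 43 + 74 = 148 bits.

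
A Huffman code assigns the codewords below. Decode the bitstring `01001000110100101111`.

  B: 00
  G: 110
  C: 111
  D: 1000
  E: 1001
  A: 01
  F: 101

Read left to right; each codeword is recognised as soon as it completes (prefix code):
  01→A | 00→B | 1000→D | 110→G | 1001→E | 01→A | 111→C
Decoded message: ABDGEAC

ABDGEAC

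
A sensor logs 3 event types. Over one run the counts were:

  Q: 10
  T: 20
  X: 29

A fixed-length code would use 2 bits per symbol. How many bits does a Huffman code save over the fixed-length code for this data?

Fixed-length: 2 bits × 59 symbols = 118 bits.
Huffman merges:
combine Q(10), T(20) → 30
combine X(29), 30 → 59
Huffman total = 30 + 59 = 89 bits.
Saving = 118 − 89 = 29 bits.

29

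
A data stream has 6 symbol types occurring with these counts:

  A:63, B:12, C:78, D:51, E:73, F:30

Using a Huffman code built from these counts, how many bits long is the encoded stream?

749

Greedily combine the two least-frequent nodes:
merge B(12) and F(30): 42
merge 42 and D(51): 93
merge A(63) and E(73): 136
merge C(78) and 93: 171
merge 136 and 171: 307
The encoded length is the sum of every internal node's weight: 42 + 93 + 136 + 171 + 307 = 749 bits.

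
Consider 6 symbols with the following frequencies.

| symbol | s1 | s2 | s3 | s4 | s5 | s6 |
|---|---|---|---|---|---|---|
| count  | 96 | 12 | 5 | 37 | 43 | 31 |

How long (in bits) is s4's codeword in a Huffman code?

3

Repeatedly merge the two smallest:
s3(5) + s2(12) → 17
17 + s6(31) → 48
s4(37) + s5(43) → 80
48 + 80 → 128
s1(96) + 128 → 224
s4's leaf is at depth 3, giving a 3-bit codeword.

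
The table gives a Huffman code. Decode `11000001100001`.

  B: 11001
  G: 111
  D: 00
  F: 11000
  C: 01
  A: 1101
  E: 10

Read left to right; each codeword is recognised as soon as it completes (prefix code):
  11000→F | 00→D | 11000→F | 01→C
Decoded message: FDFC

FDFC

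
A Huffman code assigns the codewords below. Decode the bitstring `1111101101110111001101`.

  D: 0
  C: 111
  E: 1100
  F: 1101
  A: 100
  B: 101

Read left to right; each codeword is recognised as soon as it completes (prefix code):
  111→C | 1101→F | 101→B | 1101→F | 1100→E | 1101→F
Decoded message: CFBFEF

CFBFEF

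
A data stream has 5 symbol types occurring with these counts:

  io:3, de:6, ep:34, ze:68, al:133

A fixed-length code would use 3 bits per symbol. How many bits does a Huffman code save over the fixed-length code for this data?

Fixed-length: 3 bits × 244 symbols = 732 bits.
Huffman merges:
combine io(3), de(6) → 9
combine 9, ep(34) → 43
combine 43, ze(68) → 111
combine 111, al(133) → 244
Huffman total = 9 + 43 + 111 + 244 = 407 bits.
Saving = 732 − 407 = 325 bits.

325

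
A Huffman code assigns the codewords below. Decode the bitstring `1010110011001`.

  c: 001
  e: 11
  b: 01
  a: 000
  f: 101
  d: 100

Read left to right; each codeword is recognised as soon as it completes (prefix code):
  101→f | 01→b | 100→d | 11→e | 001→c
Decoded message: fbdec

fbdec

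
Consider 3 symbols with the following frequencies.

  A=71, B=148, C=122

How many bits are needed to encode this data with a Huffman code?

Merge the two smallest weights repeatedly:
A(71) + C(122) → 193
B(148) + 193 → 341
Total encoded bits = sum of merged weights = 193 + 341 = 534.

534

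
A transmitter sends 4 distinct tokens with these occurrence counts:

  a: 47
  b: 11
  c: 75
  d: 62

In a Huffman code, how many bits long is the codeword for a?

Build the tree from the bottom:
merge b(11) and a(47): 58
merge 58 and d(62): 120
merge c(75) and 120: 195
a's leaf is at depth 3, giving a 3-bit codeword.

3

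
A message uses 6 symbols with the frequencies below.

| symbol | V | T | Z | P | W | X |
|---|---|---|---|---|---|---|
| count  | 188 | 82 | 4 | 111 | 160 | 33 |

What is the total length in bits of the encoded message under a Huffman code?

1312

Greedily combine the two least-frequent nodes:
Z(4) + X(33) → 37
37 + T(82) → 119
P(111) + 119 → 230
W(160) + V(188) → 348
230 + 348 → 578
Each symbol's bit-cost is frequency × depth; summing gives 1312 bits (equivalently 37 + 119 + 230 + 348 + 578).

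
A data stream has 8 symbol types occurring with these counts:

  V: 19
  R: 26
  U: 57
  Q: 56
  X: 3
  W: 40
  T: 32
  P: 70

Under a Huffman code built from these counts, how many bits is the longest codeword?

5

Merge the two lowest-weight nodes at each step:
combine X(3), V(19) → 22
combine 22, R(26) → 48
combine T(32), W(40) → 72
combine 48, Q(56) → 104
combine U(57), P(70) → 127
combine 72, 104 → 176
combine 127, 176 → 303
Maximum depth reached is 5.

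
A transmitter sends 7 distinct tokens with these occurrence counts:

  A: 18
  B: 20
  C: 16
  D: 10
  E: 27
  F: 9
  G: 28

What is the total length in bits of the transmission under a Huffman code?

Build the Huffman tree bottom-up:
merge F(9) and D(10): 19
merge C(16) and A(18): 34
merge 19 and B(20): 39
merge E(27) and G(28): 55
merge 34 and 39: 73
merge 55 and 73: 128
Each symbol's bit-cost is frequency × depth; summing gives 348 bits (equivalently 19 + 34 + 39 + 55 + 73 + 128).

348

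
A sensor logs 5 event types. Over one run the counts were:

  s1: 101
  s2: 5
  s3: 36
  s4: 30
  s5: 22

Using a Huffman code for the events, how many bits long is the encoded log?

Greedily combine the two least-frequent nodes:
combine s2(5), s5(22) → 27
combine 27, s4(30) → 57
combine s3(36), 57 → 93
combine 93, s1(101) → 194
Each symbol's bit-cost is frequency × depth; summing gives 371 bits (equivalently 27 + 57 + 93 + 194).

371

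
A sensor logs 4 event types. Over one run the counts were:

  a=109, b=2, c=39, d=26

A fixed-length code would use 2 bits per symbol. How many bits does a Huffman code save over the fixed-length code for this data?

81

Fixed-length: 2 bits × 176 symbols = 352 bits.
Huffman merges:
b(2) + d(26) → 28
28 + c(39) → 67
67 + a(109) → 176
Huffman total = 28 + 67 + 176 = 271 bits.
Saving = 352 − 271 = 81 bits.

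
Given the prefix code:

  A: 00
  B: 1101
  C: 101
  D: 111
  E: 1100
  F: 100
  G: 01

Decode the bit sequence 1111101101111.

Read left to right; each codeword is recognised as soon as it completes (prefix code):
  111→D | 1101→B | 101→C | 111→D
Decoded message: DBCD

DBCD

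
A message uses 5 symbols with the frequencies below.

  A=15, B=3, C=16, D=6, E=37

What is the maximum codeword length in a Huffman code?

Merge the two lowest-weight nodes at each step:
combine B(3), D(6) → 9
combine 9, A(15) → 24
combine C(16), 24 → 40
combine E(37), 40 → 77
The first pair merged (B, D) ends up deepest, at depth 4.

4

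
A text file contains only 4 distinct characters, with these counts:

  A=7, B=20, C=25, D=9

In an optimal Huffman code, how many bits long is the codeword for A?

Repeatedly merge the two smallest:
merge A(7) and D(9): 16
merge 16 and B(20): 36
merge C(25) and 36: 61
A sits 3 levels below the root, so its codeword is 3 bits.

3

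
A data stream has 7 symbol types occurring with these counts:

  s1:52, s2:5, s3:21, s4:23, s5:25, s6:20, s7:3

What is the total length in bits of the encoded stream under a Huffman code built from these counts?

Greedily combine the two least-frequent nodes:
merge s7(3) and s2(5): 8
merge 8 and s6(20): 28
merge s3(21) and s4(23): 44
merge s5(25) and 28: 53
merge 44 and s1(52): 96
merge 53 and 96: 149
Total encoded bits = sum of merged weights = 8 + 28 + 44 + 53 + 96 + 149 = 378.

378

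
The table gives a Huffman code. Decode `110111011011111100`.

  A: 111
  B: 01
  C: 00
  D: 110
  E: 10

Read left to right; each codeword is recognised as soon as it completes (prefix code):
  110→D | 111→A | 01→B | 10→E | 111→A | 111→A | 00→C
Decoded message: DABEAAC

DABEAAC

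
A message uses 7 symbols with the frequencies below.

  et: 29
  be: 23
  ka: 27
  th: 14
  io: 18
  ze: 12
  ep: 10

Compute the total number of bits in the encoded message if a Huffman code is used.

Merge the two smallest weights repeatedly:
ep(10) + ze(12) → 22
th(14) + io(18) → 32
22 + be(23) → 45
ka(27) + et(29) → 56
32 + 45 → 77
56 + 77 → 133
Each symbol's bit-cost is frequency × depth; summing gives 365 bits (equivalently 22 + 32 + 45 + 56 + 77 + 133).

365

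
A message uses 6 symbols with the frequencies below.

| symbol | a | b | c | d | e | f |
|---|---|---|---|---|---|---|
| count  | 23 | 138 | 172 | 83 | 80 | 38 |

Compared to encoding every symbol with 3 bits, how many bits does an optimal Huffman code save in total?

Fixed-length: 3 bits × 534 symbols = 1602 bits.
Huffman merges:
merge a(23) and f(38): 61
merge 61 and e(80): 141
merge d(83) and b(138): 221
merge 141 and c(172): 313
merge 221 and 313: 534
Huffman total = 61 + 141 + 221 + 313 + 534 = 1270 bits.
Saving = 1602 − 1270 = 332 bits.

332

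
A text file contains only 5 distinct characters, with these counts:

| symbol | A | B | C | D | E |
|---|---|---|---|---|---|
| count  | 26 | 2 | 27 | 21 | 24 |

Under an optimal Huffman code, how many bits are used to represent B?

Build the tree from the bottom:
merge B(2) and D(21): 23
merge 23 and E(24): 47
merge A(26) and C(27): 53
merge 47 and 53: 100
B's leaf is at depth 3, giving a 3-bit codeword.

3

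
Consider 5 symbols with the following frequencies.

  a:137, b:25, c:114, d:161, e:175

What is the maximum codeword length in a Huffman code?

3

Merge the two lowest-weight nodes at each step:
b(25) + c(114) → 139
a(137) + 139 → 276
d(161) + e(175) → 336
276 + 336 → 612
Maximum depth reached is 3.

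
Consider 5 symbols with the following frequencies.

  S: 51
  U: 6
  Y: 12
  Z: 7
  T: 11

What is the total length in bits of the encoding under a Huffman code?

Merge the two smallest weights repeatedly:
U(6) + Z(7) → 13
T(11) + Y(12) → 23
13 + 23 → 36
36 + S(51) → 87
Total encoded bits = sum of merged weights = 13 + 23 + 36 + 87 = 159.

159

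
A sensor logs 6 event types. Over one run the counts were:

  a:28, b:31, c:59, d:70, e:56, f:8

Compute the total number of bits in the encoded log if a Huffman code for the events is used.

Greedily combine the two least-frequent nodes:
merge f(8) and a(28): 36
merge b(31) and 36: 67
merge e(56) and c(59): 115
merge 67 and d(70): 137
merge 115 and 137: 252
Total encoded bits = sum of merged weights = 36 + 67 + 115 + 137 + 252 = 607.

607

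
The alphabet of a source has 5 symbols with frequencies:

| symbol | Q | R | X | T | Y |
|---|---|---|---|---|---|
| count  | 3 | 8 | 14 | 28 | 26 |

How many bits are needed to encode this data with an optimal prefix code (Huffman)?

166

Greedily combine the two least-frequent nodes:
combine Q(3), R(8) → 11
combine 11, X(14) → 25
combine 25, Y(26) → 51
combine T(28), 51 → 79
The encoded length is the sum of every internal node's weight: 11 + 25 + 51 + 79 = 166 bits.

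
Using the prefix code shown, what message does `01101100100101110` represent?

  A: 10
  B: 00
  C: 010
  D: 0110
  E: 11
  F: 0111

DEBACEA

Read left to right; each codeword is recognised as soon as it completes (prefix code):
  0110→D | 11→E | 00→B | 10→A | 010→C | 11→E | 10→A
Decoded message: DEBACEA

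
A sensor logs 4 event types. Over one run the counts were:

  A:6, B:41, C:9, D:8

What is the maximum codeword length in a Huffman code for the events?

3

Merge the two lowest-weight nodes at each step:
combine A(6), D(8) → 14
combine C(9), 14 → 23
combine 23, B(41) → 64
Maximum depth reached is 3.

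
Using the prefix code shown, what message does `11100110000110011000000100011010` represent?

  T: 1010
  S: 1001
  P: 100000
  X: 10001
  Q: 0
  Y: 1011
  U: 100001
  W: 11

Read left to right; each codeword is recognised as soon as it completes (prefix code):
  11→W | 1001→S | 100001→U | 1001→S | 100000→P | 0→Q | 10001→X | 1010→T
Decoded message: WSUSPQXT

WSUSPQXT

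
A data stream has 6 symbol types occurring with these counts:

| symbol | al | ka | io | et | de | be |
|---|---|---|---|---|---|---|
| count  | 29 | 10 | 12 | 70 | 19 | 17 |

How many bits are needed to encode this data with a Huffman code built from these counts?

Merge the two smallest weights repeatedly:
combine ka(10), io(12) → 22
combine be(17), de(19) → 36
combine 22, al(29) → 51
combine 36, 51 → 87
combine et(70), 87 → 157
Total encoded bits = sum of merged weights = 22 + 36 + 51 + 87 + 157 = 353.

353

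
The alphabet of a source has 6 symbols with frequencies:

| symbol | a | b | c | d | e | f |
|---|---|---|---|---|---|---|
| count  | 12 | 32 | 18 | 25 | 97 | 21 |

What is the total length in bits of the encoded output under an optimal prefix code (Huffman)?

Greedily combine the two least-frequent nodes:
a(12) + c(18) → 30
f(21) + d(25) → 46
30 + b(32) → 62
46 + 62 → 108
e(97) + 108 → 205
Total encoded bits = sum of merged weights = 30 + 46 + 62 + 108 + 205 = 451.

451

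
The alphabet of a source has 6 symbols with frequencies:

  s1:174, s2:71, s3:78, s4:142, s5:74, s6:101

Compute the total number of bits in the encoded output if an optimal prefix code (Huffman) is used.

Greedily combine the two least-frequent nodes:
merge s2(71) and s5(74): 145
merge s3(78) and s6(101): 179
merge s4(142) and 145: 287
merge s1(174) and 179: 353
merge 287 and 353: 640
Total encoded bits = sum of merged weights = 145 + 179 + 287 + 353 + 640 = 1604.

1604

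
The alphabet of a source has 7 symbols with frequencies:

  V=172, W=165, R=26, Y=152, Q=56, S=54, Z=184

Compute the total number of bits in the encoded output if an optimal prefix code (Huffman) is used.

2122

Greedily combine the two least-frequent nodes:
combine R(26), S(54) → 80
combine Q(56), 80 → 136
combine 136, Y(152) → 288
combine W(165), V(172) → 337
combine Z(184), 288 → 472
combine 337, 472 → 809
The encoded length is the sum of every internal node's weight: 80 + 136 + 288 + 337 + 472 + 809 = 2122 bits.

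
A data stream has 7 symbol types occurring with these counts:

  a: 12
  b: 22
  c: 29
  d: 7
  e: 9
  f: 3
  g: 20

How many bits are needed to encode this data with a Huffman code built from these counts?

Greedily combine the two least-frequent nodes:
combine f(3), d(7) → 10
combine e(9), 10 → 19
combine a(12), 19 → 31
combine g(20), b(22) → 42
combine c(29), 31 → 60
combine 42, 60 → 102
The encoded length is the sum of every internal node's weight: 10 + 19 + 31 + 42 + 60 + 102 = 264 bits.

264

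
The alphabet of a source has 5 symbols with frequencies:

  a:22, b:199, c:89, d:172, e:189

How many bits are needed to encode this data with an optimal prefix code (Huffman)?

1453

Greedily combine the two least-frequent nodes:
merge a(22) and c(89): 111
merge 111 and d(172): 283
merge e(189) and b(199): 388
merge 283 and 388: 671
Each symbol's bit-cost is frequency × depth; summing gives 1453 bits (equivalently 111 + 283 + 388 + 671).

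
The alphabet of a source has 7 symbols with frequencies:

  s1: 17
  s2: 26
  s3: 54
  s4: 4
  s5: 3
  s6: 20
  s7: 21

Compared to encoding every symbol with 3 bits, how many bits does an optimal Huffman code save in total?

77

Fixed-length: 3 bits × 145 symbols = 435 bits.
Huffman merges:
combine s5(3), s4(4) → 7
combine 7, s1(17) → 24
combine s6(20), s7(21) → 41
combine 24, s2(26) → 50
combine 41, 50 → 91
combine s3(54), 91 → 145
Huffman total = 7 + 24 + 41 + 50 + 91 + 145 = 358 bits.
Saving = 435 − 358 = 77 bits.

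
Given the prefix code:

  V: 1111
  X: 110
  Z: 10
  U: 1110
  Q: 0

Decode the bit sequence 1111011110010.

Read left to right; each codeword is recognised as soon as it completes (prefix code):
  1111→V | 0→Q | 1111→V | 0→Q | 0→Q | 10→Z
Decoded message: VQVQQZ

VQVQQZ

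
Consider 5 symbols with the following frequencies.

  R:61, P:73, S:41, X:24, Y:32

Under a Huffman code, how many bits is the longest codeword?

3

Merge the two lowest-weight nodes at each step:
X(24) + Y(32) → 56
S(41) + 56 → 97
R(61) + P(73) → 134
97 + 134 → 231
The rarest symbols sit at the bottom; the longest codeword is 3 bits.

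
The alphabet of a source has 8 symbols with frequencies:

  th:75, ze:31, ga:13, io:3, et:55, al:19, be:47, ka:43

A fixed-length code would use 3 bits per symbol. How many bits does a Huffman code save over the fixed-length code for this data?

79

Fixed-length: 3 bits × 286 symbols = 858 bits.
Huffman merges:
merge io(3) and ga(13): 16
merge 16 and al(19): 35
merge ze(31) and 35: 66
merge ka(43) and be(47): 90
merge et(55) and 66: 121
merge th(75) and 90: 165
merge 121 and 165: 286
Huffman total = 16 + 35 + 66 + 90 + 121 + 165 + 286 = 779 bits.
Saving = 858 − 779 = 79 bits.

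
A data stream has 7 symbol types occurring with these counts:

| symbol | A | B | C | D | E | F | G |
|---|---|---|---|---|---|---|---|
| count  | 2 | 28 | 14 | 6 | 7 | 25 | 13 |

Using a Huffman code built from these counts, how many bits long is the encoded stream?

240

Build the Huffman tree bottom-up:
merge A(2) and D(6): 8
merge E(7) and 8: 15
merge G(13) and C(14): 27
merge 15 and F(25): 40
merge 27 and B(28): 55
merge 40 and 55: 95
Each symbol's bit-cost is frequency × depth; summing gives 240 bits (equivalently 8 + 15 + 27 + 40 + 55 + 95).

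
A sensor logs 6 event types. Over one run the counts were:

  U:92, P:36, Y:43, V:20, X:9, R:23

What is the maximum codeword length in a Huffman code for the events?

Merge the two lowest-weight nodes at each step:
combine X(9), V(20) → 29
combine R(23), 29 → 52
combine P(36), Y(43) → 79
combine 52, 79 → 131
combine U(92), 131 → 223
The rarest symbols sit at the bottom; the longest codeword is 4 bits.

4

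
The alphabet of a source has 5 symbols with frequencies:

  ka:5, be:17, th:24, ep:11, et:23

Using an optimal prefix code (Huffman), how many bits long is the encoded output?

176

Build the Huffman tree bottom-up:
ka(5) + ep(11) → 16
16 + be(17) → 33
et(23) + th(24) → 47
33 + 47 → 80
The encoded length is the sum of every internal node's weight: 16 + 33 + 47 + 80 = 176 bits.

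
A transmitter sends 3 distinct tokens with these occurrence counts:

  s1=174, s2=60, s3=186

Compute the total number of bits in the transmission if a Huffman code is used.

Merge the two smallest weights repeatedly:
s2(60) + s1(174) → 234
s3(186) + 234 → 420
The encoded length is the sum of every internal node's weight: 234 + 420 = 654 bits.

654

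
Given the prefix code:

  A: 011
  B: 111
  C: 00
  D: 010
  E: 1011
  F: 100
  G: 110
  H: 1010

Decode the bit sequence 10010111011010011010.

Read left to right; each codeword is recognised as soon as it completes (prefix code):
  100→F | 1011→E | 1011→E | 010→D | 011→A | 010→D
Decoded message: FEEDAD

FEEDAD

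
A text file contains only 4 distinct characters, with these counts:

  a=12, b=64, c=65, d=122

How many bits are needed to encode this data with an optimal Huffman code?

480

Merge the two smallest weights repeatedly:
a(12) + b(64) → 76
c(65) + 76 → 141
d(122) + 141 → 263
Total encoded bits = sum of merged weights = 76 + 141 + 263 = 480.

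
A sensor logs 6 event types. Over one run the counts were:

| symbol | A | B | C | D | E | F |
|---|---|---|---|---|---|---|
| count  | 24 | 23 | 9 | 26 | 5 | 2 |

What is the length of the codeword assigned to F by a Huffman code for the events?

Build the tree from the bottom:
merge F(2) and E(5): 7
merge 7 and C(9): 16
merge 16 and B(23): 39
merge A(24) and D(26): 50
merge 39 and 50: 89
The subtree containing F is merged 4 times, so code length = 4.

4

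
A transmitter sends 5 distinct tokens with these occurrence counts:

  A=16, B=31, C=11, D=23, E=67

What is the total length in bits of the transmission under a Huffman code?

306

Greedily combine the two least-frequent nodes:
merge C(11) and A(16): 27
merge D(23) and 27: 50
merge B(31) and 50: 81
merge E(67) and 81: 148
The encoded length is the sum of every internal node's weight: 27 + 50 + 81 + 148 = 306 bits.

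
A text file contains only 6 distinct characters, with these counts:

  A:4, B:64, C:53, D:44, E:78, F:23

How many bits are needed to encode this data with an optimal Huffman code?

Greedily combine the two least-frequent nodes:
A(4) + F(23) → 27
27 + D(44) → 71
C(53) + B(64) → 117
71 + E(78) → 149
117 + 149 → 266
Each symbol's bit-cost is frequency × depth; summing gives 630 bits (equivalently 27 + 71 + 117 + 149 + 266).

630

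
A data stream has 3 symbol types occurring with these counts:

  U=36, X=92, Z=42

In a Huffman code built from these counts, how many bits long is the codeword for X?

Build the tree from the bottom:
combine U(36), Z(42) → 78
combine 78, X(92) → 170
X is a child of the root — depth 1, so its codeword is a single bit.

1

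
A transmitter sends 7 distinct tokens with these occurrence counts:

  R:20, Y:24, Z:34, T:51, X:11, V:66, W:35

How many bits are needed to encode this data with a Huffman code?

637

Merge the two smallest weights repeatedly:
merge X(11) and R(20): 31
merge Y(24) and 31: 55
merge Z(34) and W(35): 69
merge T(51) and 55: 106
merge V(66) and 69: 135
merge 106 and 135: 241
Total encoded bits = sum of merged weights = 31 + 55 + 69 + 106 + 135 + 241 = 637.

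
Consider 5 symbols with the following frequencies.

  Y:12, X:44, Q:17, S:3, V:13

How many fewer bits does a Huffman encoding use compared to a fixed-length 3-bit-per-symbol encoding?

90

Fixed-length: 3 bits × 89 symbols = 267 bits.
Huffman merges:
merge S(3) and Y(12): 15
merge V(13) and 15: 28
merge Q(17) and 28: 45
merge X(44) and 45: 89
Huffman total = 15 + 28 + 45 + 89 = 177 bits.
Saving = 267 − 177 = 90 bits.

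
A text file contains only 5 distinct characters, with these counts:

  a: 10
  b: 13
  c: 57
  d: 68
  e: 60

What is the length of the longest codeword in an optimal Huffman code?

3

Merge the two lowest-weight nodes at each step:
combine a(10), b(13) → 23
combine 23, c(57) → 80
combine e(60), d(68) → 128
combine 80, 128 → 208
The rarest symbols sit at the bottom; the longest codeword is 3 bits.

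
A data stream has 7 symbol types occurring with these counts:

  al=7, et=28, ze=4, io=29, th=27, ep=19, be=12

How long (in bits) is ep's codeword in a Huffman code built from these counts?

Repeatedly merge the two smallest:
combine ze(4), al(7) → 11
combine 11, be(12) → 23
combine ep(19), 23 → 42
combine th(27), et(28) → 55
combine io(29), 42 → 71
combine 55, 71 → 126
The subtree containing ep is merged 3 times, so code length = 3.

3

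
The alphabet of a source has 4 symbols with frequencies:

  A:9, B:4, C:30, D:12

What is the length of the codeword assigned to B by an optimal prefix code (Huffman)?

3

Repeatedly merge the two smallest:
B(4) + A(9) → 13
D(12) + 13 → 25
25 + C(30) → 55
B's leaf is at depth 3, giving a 3-bit codeword.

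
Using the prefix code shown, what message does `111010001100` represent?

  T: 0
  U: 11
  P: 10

Read left to right; each codeword is recognised as soon as it completes (prefix code):
  11→U | 10→P | 10→P | 0→T | 0→T | 11→U | 0→T | 0→T
Decoded message: UPPTTUTT

UPPTTUTT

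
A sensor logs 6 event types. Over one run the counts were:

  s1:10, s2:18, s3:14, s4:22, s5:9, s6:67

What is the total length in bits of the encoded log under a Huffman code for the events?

305

Greedily combine the two least-frequent nodes:
s5(9) + s1(10) → 19
s3(14) + s2(18) → 32
19 + s4(22) → 41
32 + 41 → 73
s6(67) + 73 → 140
Each symbol's bit-cost is frequency × depth; summing gives 305 bits (equivalently 19 + 32 + 41 + 73 + 140).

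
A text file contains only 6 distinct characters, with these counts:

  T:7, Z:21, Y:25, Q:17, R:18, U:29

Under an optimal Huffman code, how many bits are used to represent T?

Repeatedly merge the two smallest:
T(7) + Q(17) → 24
R(18) + Z(21) → 39
24 + Y(25) → 49
U(29) + 39 → 68
49 + 68 → 117
T sits 3 levels below the root, so its codeword is 3 bits.

3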